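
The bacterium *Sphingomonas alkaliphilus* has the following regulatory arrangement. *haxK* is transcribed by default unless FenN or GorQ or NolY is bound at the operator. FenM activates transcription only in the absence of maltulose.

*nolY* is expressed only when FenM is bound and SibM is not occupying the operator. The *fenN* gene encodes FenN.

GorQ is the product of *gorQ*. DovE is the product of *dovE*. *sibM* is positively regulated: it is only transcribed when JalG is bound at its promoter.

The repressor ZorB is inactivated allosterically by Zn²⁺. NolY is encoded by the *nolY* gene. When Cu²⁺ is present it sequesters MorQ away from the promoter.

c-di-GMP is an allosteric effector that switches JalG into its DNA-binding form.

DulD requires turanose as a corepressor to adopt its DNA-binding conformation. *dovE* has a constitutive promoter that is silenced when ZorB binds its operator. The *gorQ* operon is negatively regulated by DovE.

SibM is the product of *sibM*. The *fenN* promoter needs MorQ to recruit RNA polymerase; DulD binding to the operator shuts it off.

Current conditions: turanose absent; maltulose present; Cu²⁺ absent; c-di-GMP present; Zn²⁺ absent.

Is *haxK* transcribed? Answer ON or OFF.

OFF

Cu²⁺ is absent, so MorQ is active.
Turanose is absent, so DulD is inactive.
No repressor is bound and MorQ is active, so *fenN* is transcribed.
So FenN is produced and active.
Zn²⁺ is absent, so ZorB is active.
With repressor ZorB bound, *dovE* is not transcribed.
So DovE is not produced.
With no repressor bound, *gorQ* is transcribed.
So GorQ is produced and active.
c-di-GMP is present, so JalG is active.
No repressor is bound and JalG is active, so *sibM* is transcribed.
So SibM is produced and active.
Maltulose is present, so FenM is inactive.
With repressor SibM bound, *nolY* is not transcribed.
So NolY is not produced.
With repressor FenN bound, *haxK* is not transcribed.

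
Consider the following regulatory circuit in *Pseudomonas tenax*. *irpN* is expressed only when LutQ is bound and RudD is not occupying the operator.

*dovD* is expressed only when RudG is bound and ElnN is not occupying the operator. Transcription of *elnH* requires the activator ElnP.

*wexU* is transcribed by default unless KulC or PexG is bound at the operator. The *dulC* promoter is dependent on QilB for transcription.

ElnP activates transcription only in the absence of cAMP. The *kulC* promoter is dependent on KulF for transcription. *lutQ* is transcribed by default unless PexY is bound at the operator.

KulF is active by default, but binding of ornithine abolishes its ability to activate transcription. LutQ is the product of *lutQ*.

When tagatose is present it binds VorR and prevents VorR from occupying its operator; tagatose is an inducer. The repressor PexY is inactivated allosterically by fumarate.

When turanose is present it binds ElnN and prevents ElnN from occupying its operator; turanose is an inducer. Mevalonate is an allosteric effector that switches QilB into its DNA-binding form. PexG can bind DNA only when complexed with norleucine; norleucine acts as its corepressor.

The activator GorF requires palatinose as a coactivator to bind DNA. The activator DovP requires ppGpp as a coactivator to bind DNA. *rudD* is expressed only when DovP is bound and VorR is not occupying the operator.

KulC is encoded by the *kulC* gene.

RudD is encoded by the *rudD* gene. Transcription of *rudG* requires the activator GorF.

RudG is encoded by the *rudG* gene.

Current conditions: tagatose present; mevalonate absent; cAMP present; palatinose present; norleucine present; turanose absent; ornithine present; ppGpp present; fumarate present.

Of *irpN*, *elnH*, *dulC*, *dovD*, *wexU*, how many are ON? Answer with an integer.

Fumarate is present, so PexY is inactive.
With no repressor bound, *lutQ* is transcribed.
So LutQ is produced and active.
Tagatose is present, so VorR is inactive.
ppGpp is present, so DovP is active.
No repressor is bound and DovP is active, so *rudD* is transcribed.
So RudD is produced and active.
With repressor RudD bound, *irpN* is not transcribed.
→ *irpN* is OFF.
cAMP is present, so ElnP is inactive.
Required activator ElnP is absent, so *elnH* is not transcribed.
→ *elnH* is OFF.
Mevalonate is absent, so QilB is inactive.
Required activator QilB is absent, so *dulC* is not transcribed.
→ *dulC* is OFF.
Turanose is absent, so ElnN is active.
Palatinose is present, so GorF is active.
No repressor is bound and GorF is active, so *rudG* is transcribed.
So RudG is produced and active.
With repressor ElnN bound, *dovD* is not transcribed.
→ *dovD* is OFF.
Ornithine is present, so KulF is inactive.
Required activator KulF is absent, so *kulC* is not transcribed.
So KulC is not produced.
Norleucine is present, so PexG is active.
With repressor PexG bound, *wexU* is not transcribed.
→ *wexU* is OFF.
0 of the 5 genes are transcribed.

0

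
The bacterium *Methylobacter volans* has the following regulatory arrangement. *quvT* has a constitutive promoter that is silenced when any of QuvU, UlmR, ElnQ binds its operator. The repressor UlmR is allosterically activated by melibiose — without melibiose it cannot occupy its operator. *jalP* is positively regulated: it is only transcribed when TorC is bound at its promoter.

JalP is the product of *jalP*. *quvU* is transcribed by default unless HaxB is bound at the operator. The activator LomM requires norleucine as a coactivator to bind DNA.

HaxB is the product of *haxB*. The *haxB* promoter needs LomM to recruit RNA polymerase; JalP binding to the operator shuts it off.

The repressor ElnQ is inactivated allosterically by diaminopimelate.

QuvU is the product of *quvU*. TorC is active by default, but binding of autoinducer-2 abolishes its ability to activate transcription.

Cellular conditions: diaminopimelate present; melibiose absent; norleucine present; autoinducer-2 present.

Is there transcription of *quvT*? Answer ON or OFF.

ON

Autoinducer-2 is present, so TorC is inactive.
Required activator TorC is absent, so *jalP* is not transcribed.
So JalP is not produced.
Norleucine is present, so LomM is active.
No repressor is bound and LomM is active, so *haxB* is transcribed.
So HaxB is produced and active.
With repressor HaxB bound, *quvU* is not transcribed.
So QuvU is not produced.
Melibiose is absent, so UlmR is inactive.
Diaminopimelate is present, so ElnQ is inactive.
With no repressor bound, *quvT* is transcribed.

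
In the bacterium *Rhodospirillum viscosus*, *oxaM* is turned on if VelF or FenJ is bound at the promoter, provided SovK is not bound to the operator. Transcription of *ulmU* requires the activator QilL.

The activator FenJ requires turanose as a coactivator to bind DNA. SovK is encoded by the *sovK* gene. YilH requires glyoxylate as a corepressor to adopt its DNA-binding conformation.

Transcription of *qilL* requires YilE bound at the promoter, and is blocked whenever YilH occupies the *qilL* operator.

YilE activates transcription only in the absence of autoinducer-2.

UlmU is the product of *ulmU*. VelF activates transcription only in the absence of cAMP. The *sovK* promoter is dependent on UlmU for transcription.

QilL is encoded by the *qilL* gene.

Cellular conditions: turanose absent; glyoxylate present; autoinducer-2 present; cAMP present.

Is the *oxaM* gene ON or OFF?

OFF

cAMP is present, so VelF is inactive.
Turanose is absent, so FenJ is inactive.
Autoinducer-2 is present, so YilE is inactive.
Glyoxylate is present, so YilH is active.
With repressor YilH bound, *qilL* is not transcribed.
So QilL is not produced.
Required activator QilL is absent, so *ulmU* is not transcribed.
So UlmU is not produced.
Required activator UlmU is absent, so *sovK* is not transcribed.
So SovK is not produced.
No activator is available at the *oxaM* promoter, so *oxaM* is not transcribed.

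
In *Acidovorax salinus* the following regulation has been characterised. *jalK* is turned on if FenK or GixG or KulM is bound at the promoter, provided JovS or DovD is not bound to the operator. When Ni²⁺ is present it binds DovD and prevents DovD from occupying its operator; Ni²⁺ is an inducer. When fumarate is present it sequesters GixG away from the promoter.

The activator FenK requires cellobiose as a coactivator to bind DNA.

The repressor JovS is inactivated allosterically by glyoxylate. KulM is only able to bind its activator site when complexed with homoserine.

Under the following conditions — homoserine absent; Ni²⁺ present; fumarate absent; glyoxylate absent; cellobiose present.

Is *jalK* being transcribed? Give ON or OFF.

OFF

Glyoxylate is absent, so JovS is active.
Cellobiose is present, so FenK is active.
Fumarate is absent, so GixG is active.
Ni²⁺ is present, so DovD is inactive.
Homoserine is absent, so KulM is inactive.
With repressor JovS bound, *jalK* is not transcribed.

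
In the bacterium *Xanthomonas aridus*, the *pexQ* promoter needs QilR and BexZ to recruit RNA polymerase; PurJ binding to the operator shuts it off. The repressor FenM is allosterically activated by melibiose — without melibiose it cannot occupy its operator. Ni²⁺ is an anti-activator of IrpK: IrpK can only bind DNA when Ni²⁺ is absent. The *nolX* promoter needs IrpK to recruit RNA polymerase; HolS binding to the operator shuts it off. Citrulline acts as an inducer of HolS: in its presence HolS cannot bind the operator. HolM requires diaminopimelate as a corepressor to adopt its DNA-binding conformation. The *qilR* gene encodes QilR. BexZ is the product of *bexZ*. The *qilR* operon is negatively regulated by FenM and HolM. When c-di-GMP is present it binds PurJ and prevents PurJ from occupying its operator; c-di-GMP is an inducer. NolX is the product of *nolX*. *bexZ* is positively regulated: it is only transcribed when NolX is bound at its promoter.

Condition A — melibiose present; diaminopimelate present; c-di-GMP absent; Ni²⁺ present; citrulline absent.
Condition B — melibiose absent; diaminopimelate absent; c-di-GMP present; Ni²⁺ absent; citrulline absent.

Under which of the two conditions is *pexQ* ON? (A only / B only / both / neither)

Condition A:
Melibiose is present, so FenM is active.
Diaminopimelate is present, so HolM is active.
With repressor FenM bound, *qilR* is not transcribed.
So QilR is not produced.
c-di-GMP is absent, so PurJ is active.
Ni²⁺ is present, so IrpK is inactive.
Citrulline is absent, so HolS is active.
With repressor HolS bound, *nolX* is not transcribed.
So NolX is not produced.
Required activator NolX is absent, so *bexZ* is not transcribed.
So BexZ is not produced.
With repressor PurJ bound, *pexQ* is not transcribed.
→ *pexQ* is OFF in A.
Condition B:
Melibiose is absent, so FenM is inactive.
Diaminopimelate is absent, so HolM is inactive.
With no repressor bound, *qilR* is transcribed.
So QilR is produced and active.
c-di-GMP is present, so PurJ is inactive.
Ni²⁺ is absent, so IrpK is active.
Citrulline is absent, so HolS is active.
With repressor HolS bound, *nolX* is not transcribed.
So NolX is not produced.
Required activator NolX is absent, so *bexZ* is not transcribed.
So BexZ is not produced.
Required activator BexZ is absent, so *pexQ* is not transcribed.
→ *pexQ* is OFF in B.

neither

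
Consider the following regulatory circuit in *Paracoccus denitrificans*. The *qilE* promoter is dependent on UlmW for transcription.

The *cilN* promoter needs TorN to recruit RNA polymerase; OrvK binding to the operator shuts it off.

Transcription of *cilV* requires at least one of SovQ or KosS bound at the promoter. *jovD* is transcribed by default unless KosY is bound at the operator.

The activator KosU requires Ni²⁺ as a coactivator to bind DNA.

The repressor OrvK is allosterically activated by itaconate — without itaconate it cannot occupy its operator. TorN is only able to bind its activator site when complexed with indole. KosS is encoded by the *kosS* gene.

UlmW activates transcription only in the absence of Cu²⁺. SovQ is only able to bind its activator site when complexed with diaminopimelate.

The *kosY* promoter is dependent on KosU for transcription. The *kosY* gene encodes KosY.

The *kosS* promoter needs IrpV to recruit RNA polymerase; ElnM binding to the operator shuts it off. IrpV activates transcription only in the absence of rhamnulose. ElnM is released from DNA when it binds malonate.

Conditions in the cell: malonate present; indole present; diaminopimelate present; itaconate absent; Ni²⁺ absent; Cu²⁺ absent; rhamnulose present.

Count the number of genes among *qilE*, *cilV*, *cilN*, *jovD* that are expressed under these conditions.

Cu²⁺ is absent, so UlmW is active.
No repressor is bound and UlmW is active, so *qilE* is transcribed.
→ *qilE* is ON.
Diaminopimelate is present, so SovQ is active.
Malonate is present, so ElnM is inactive.
Rhamnulose is present, so IrpV is inactive.
Required activator IrpV is absent, so *kosS* is not transcribed.
So KosS is not produced.
Activator SovQ is present, so *cilV* is transcribed.
→ *cilV* is ON.
Indole is present, so TorN is active.
Itaconate is absent, so OrvK is inactive.
No repressor is bound and TorN is active, so *cilN* is transcribed.
→ *cilN* is ON.
Ni²⁺ is absent, so KosU is inactive.
Required activator KosU is absent, so *kosY* is not transcribed.
So KosY is not produced.
With no repressor bound, *jovD* is transcribed.
→ *jovD* is ON.
4 of the 4 genes are transcribed.

4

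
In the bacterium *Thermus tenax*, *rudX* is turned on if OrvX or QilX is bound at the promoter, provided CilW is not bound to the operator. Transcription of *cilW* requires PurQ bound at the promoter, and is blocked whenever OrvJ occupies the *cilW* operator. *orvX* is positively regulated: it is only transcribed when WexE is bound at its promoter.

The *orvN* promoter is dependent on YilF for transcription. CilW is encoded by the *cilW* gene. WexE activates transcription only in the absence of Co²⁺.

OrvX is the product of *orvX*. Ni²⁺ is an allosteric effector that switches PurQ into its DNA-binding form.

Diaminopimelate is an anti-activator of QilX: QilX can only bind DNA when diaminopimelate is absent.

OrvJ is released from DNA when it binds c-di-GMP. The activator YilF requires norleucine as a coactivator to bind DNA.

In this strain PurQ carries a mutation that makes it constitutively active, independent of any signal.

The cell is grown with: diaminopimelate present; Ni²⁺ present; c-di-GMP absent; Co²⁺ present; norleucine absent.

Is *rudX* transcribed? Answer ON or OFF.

OFF

Co²⁺ is present, so WexE is inactive.
Required activator WexE is absent, so *orvX* is not transcribed.
So OrvX is not produced.
PurQ is constitutively active in this strain.
c-di-GMP is absent, so OrvJ is active.
With repressor OrvJ bound, *cilW* is not transcribed.
So CilW is not produced.
Diaminopimelate is present, so QilX is inactive.
No activator is available at the *rudX* promoter, so *rudX* is not transcribed.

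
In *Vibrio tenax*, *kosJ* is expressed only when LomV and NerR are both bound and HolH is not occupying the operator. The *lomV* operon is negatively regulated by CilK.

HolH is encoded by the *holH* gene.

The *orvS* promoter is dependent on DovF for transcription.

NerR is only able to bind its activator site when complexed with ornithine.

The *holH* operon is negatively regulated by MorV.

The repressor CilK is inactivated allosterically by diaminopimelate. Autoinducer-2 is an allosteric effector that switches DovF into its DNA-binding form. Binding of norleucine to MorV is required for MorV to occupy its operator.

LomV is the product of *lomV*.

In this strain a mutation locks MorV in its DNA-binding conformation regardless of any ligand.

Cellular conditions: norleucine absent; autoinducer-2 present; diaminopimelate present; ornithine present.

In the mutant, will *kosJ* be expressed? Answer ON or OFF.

Diaminopimelate is present, so CilK is inactive.
With no repressor bound, *lomV* is transcribed.
So LomV is produced and active.
Ornithine is present, so NerR is active.
MorV is constitutively active in this strain.
With repressor MorV bound, *holH* is not transcribed.
So HolH is not produced.
No repressor is bound and LomV and NerR are active, so *kosJ* is transcribed.

ON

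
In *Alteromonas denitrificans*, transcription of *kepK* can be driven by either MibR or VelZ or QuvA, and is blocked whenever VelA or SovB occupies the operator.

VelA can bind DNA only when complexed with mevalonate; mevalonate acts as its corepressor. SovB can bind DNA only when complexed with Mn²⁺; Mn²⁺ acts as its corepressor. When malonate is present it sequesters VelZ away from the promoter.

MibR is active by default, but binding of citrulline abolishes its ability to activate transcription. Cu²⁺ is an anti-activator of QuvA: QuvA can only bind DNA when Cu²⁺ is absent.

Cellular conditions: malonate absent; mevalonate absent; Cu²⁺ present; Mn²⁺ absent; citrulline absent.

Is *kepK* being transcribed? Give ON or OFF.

Citrulline is absent, so MibR is active.
Malonate is absent, so VelZ is active.
Mevalonate is absent, so VelA is inactive.
Cu²⁺ is present, so QuvA is inactive.
Mn²⁺ is absent, so SovB is inactive.
Activator MibR is present, so *kepK* is transcribed.

ON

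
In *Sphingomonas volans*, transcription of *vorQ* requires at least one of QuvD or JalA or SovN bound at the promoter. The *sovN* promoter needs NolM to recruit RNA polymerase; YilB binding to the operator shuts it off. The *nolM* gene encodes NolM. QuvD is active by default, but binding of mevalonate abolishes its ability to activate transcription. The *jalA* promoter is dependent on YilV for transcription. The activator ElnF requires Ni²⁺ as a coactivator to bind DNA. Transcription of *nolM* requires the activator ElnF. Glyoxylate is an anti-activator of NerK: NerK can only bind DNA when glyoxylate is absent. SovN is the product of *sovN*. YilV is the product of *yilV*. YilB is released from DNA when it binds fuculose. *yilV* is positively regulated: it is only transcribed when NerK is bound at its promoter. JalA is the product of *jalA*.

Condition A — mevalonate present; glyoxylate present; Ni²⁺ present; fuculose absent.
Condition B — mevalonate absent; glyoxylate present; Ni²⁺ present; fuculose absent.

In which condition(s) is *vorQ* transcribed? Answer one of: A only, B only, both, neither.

Condition A:
Mevalonate is present, so QuvD is inactive.
Glyoxylate is present, so NerK is inactive.
Required activator NerK is absent, so *yilV* is not transcribed.
So YilV is not produced.
Required activator YilV is absent, so *jalA* is not transcribed.
So JalA is not produced.
Ni²⁺ is present, so ElnF is active.
No repressor is bound and ElnF is active, so *nolM* is transcribed.
So NolM is produced and active.
Fuculose is absent, so YilB is active.
With repressor YilB bound, *sovN* is not transcribed.
So SovN is not produced.
No activator is available at the *vorQ* promoter, so *vorQ* is not transcribed.
→ *vorQ* is OFF in A.
Condition B:
Mevalonate is absent, so QuvD is active.
Glyoxylate is present, so NerK is inactive.
Required activator NerK is absent, so *yilV* is not transcribed.
So YilV is not produced.
Required activator YilV is absent, so *jalA* is not transcribed.
So JalA is not produced.
Ni²⁺ is present, so ElnF is active.
No repressor is bound and ElnF is active, so *nolM* is transcribed.
So NolM is produced and active.
Fuculose is absent, so YilB is active.
With repressor YilB bound, *sovN* is not transcribed.
So SovN is not produced.
Activator QuvD is present, so *vorQ* is transcribed.
→ *vorQ* is ON in B.

B only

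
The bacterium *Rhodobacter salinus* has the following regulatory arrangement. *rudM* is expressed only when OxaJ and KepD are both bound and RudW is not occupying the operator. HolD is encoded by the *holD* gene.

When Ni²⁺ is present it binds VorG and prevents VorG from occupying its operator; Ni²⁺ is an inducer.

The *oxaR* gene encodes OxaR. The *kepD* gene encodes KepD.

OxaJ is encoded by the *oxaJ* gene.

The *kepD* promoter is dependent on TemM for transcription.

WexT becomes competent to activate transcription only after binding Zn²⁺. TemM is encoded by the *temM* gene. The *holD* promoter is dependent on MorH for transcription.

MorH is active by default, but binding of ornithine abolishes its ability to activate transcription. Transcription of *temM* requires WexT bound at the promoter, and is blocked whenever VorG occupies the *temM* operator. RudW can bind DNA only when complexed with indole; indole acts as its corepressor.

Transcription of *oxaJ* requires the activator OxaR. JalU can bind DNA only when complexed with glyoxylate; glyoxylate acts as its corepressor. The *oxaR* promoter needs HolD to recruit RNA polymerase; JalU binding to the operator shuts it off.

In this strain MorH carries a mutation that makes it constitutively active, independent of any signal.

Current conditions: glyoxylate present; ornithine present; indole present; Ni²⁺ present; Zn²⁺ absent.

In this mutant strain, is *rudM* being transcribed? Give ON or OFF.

MorH is constitutively active in this strain.
No repressor is bound and MorH is active, so *holD* is transcribed.
So HolD is produced and active.
Glyoxylate is present, so JalU is active.
With repressor JalU bound, *oxaR* is not transcribed.
So OxaR is not produced.
Required activator OxaR is absent, so *oxaJ* is not transcribed.
So OxaJ is not produced.
Indole is present, so RudW is active.
Zn²⁺ is absent, so WexT is inactive.
Ni²⁺ is present, so VorG is inactive.
Required activator WexT is absent, so *temM* is not transcribed.
So TemM is not produced.
Required activator TemM is absent, so *kepD* is not transcribed.
So KepD is not produced.
With repressor RudW bound, *rudM* is not transcribed.

OFF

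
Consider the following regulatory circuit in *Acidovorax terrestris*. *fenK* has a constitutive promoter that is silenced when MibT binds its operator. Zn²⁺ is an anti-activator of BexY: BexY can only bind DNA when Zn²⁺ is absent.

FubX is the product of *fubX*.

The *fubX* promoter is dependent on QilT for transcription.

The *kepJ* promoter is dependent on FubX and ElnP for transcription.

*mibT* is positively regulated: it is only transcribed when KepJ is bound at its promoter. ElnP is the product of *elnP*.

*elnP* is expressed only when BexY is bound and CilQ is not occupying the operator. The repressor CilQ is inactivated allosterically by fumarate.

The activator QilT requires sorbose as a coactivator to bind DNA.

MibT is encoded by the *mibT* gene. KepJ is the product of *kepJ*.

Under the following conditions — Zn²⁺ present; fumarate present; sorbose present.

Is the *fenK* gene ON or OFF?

Sorbose is present, so QilT is active.
No repressor is bound and QilT is active, so *fubX* is transcribed.
So FubX is produced and active.
Fumarate is present, so CilQ is inactive.
Zn²⁺ is present, so BexY is inactive.
Required activator BexY is absent, so *elnP* is not transcribed.
So ElnP is not produced.
Required activator ElnP is absent, so *kepJ* is not transcribed.
So KepJ is not produced.
Required activator KepJ is absent, so *mibT* is not transcribed.
So MibT is not produced.
With no repressor bound, *fenK* is transcribed.

ON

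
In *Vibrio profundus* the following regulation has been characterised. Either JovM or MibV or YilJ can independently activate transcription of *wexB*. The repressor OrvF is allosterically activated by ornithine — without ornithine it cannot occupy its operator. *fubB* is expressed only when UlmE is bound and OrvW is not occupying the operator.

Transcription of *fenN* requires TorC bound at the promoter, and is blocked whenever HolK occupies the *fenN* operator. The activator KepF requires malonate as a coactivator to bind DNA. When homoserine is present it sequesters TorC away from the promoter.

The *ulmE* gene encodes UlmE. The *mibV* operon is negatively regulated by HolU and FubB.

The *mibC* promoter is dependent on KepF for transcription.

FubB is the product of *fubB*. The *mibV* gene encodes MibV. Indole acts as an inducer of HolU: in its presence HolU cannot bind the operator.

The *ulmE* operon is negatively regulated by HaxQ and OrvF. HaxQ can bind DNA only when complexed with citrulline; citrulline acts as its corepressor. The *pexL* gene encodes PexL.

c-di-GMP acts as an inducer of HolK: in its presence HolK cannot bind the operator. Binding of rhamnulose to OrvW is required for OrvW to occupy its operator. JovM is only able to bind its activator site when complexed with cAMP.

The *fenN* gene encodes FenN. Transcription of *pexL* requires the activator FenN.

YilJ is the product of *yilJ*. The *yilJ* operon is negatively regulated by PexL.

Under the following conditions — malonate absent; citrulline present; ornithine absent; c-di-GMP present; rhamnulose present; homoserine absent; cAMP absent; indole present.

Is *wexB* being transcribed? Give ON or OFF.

ON

cAMP is absent, so JovM is inactive.
Indole is present, so HolU is inactive.
Citrulline is present, so HaxQ is active.
Ornithine is absent, so OrvF is inactive.
With repressor HaxQ bound, *ulmE* is not transcribed.
So UlmE is not produced.
Rhamnulose is present, so OrvW is active.
With repressor OrvW bound, *fubB* is not transcribed.
So FubB is not produced.
With no repressor bound, *mibV* is transcribed.
So MibV is produced and active.
Homoserine is absent, so TorC is active.
c-di-GMP is present, so HolK is inactive.
No repressor is bound and TorC is active, so *fenN* is transcribed.
So FenN is produced and active.
No repressor is bound and FenN is active, so *pexL* is transcribed.
So PexL is produced and active.
With repressor PexL bound, *yilJ* is not transcribed.
So YilJ is not produced.
Activator MibV is present, so *wexB* is transcribed.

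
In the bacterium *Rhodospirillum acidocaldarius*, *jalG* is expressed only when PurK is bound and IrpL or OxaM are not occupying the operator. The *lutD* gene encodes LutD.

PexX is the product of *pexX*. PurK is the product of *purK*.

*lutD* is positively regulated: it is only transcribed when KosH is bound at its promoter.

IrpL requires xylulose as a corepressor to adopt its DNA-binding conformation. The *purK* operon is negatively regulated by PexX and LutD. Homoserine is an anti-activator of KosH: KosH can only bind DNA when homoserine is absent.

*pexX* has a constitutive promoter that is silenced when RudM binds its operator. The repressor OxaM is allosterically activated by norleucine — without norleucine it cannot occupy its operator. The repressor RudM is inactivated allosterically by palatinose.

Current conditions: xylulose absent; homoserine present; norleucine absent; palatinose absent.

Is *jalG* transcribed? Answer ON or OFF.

ON

Xylulose is absent, so IrpL is inactive.
Norleucine is absent, so OxaM is inactive.
Palatinose is absent, so RudM is active.
With repressor RudM bound, *pexX* is not transcribed.
So PexX is not produced.
Homoserine is present, so KosH is inactive.
Required activator KosH is absent, so *lutD* is not transcribed.
So LutD is not produced.
With no repressor bound, *purK* is transcribed.
So PurK is produced and active.
No repressor is bound and PurK is active, so *jalG* is transcribed.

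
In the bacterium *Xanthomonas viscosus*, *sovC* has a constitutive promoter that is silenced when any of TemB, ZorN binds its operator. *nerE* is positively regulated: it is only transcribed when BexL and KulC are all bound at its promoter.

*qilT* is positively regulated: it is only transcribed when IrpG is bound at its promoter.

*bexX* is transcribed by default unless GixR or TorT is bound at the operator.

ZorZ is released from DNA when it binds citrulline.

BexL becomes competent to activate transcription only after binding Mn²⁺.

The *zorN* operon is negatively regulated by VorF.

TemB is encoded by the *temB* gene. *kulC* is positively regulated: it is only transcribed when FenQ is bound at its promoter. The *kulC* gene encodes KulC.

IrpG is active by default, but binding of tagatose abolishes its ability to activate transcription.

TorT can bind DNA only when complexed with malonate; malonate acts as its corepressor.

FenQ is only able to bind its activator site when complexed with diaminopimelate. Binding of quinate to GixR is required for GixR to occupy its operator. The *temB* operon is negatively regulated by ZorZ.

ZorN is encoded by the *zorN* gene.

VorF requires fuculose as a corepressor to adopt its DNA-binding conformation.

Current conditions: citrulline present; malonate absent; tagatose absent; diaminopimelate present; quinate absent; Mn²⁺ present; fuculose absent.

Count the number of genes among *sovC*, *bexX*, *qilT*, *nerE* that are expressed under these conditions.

3

Citrulline is present, so ZorZ is inactive.
With no repressor bound, *temB* is transcribed.
So TemB is produced and active.
Fuculose is absent, so VorF is inactive.
With no repressor bound, *zorN* is transcribed.
So ZorN is produced and active.
With repressor TemB bound, *sovC* is not transcribed.
→ *sovC* is OFF.
Quinate is absent, so GixR is inactive.
Malonate is absent, so TorT is inactive.
With no repressor bound, *bexX* is transcribed.
→ *bexX* is ON.
Tagatose is absent, so IrpG is active.
No repressor is bound and IrpG is active, so *qilT* is transcribed.
→ *qilT* is ON.
Mn²⁺ is present, so BexL is active.
Diaminopimelate is present, so FenQ is active.
No repressor is bound and FenQ is active, so *kulC* is transcribed.
So KulC is produced and active.
No repressor is bound and BexL and KulC are active, so *nerE* is transcribed.
→ *nerE* is ON.
3 of the 4 genes are transcribed.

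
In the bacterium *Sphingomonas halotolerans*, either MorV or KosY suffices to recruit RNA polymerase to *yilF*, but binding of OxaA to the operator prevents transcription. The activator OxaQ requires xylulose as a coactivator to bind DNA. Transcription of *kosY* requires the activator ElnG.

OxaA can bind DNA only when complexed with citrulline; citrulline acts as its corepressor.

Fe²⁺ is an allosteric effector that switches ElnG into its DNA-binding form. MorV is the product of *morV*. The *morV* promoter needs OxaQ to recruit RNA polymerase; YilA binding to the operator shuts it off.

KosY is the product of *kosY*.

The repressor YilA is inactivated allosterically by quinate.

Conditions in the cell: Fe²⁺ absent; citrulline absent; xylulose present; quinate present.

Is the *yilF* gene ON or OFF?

Xylulose is present, so OxaQ is active.
Quinate is present, so YilA is inactive.
No repressor is bound and OxaQ is active, so *morV* is transcribed.
So MorV is produced and active.
Citrulline is absent, so OxaA is inactive.
Fe²⁺ is absent, so ElnG is inactive.
Required activator ElnG is absent, so *kosY* is not transcribed.
So KosY is not produced.
Activator MorV is present, so *yilF* is transcribed.

ON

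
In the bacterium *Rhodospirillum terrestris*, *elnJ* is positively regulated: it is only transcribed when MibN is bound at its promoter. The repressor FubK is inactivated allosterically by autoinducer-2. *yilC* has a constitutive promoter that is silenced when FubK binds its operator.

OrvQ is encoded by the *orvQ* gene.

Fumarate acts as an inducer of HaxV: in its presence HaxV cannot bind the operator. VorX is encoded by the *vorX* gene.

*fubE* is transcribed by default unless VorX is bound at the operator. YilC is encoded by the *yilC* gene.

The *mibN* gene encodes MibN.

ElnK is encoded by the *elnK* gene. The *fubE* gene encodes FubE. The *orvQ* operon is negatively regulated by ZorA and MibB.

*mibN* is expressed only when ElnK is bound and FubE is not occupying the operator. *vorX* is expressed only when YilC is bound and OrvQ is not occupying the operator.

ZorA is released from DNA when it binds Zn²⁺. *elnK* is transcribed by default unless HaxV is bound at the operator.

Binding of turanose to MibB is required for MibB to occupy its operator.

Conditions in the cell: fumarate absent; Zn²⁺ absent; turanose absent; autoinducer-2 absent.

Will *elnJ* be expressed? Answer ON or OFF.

OFF

Zn²⁺ is absent, so ZorA is active.
Turanose is absent, so MibB is inactive.
With repressor ZorA bound, *orvQ* is not transcribed.
So OrvQ is not produced.
Autoinducer-2 is absent, so FubK is active.
With repressor FubK bound, *yilC* is not transcribed.
So YilC is not produced.
Required activator YilC is absent, so *vorX* is not transcribed.
So VorX is not produced.
With no repressor bound, *fubE* is transcribed.
So FubE is produced and active.
Fumarate is absent, so HaxV is active.
With repressor HaxV bound, *elnK* is not transcribed.
So ElnK is not produced.
With repressor FubE bound, *mibN* is not transcribed.
So MibN is not produced.
Required activator MibN is absent, so *elnJ* is not transcribed.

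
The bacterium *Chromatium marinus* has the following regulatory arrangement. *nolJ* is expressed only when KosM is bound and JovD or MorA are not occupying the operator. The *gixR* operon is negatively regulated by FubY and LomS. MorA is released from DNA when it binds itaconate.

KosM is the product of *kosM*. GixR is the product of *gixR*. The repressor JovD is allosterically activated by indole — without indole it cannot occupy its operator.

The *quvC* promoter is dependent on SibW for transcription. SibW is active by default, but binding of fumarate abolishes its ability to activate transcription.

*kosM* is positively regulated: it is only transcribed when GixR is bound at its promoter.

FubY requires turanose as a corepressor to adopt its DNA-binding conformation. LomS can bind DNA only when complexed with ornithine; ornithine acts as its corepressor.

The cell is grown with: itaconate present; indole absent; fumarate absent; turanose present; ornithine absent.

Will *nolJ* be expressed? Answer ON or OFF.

Turanose is present, so FubY is active.
Ornithine is absent, so LomS is inactive.
With repressor FubY bound, *gixR* is not transcribed.
So GixR is not produced.
Required activator GixR is absent, so *kosM* is not transcribed.
So KosM is not produced.
Indole is absent, so JovD is inactive.
Itaconate is present, so MorA is inactive.
Required activator KosM is absent, so *nolJ* is not transcribed.

OFF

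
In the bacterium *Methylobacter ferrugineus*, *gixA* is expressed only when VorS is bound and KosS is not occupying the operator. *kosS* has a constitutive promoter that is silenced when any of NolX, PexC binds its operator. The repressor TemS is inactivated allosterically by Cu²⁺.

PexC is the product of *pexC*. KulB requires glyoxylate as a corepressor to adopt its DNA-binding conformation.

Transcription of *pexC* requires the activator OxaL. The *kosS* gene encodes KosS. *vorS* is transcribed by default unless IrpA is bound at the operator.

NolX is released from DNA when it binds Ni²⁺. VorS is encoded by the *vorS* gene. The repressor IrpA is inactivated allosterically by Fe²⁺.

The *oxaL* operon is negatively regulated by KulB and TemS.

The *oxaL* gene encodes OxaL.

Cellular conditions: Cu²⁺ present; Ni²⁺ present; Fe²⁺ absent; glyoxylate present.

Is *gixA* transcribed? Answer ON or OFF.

Fe²⁺ is absent, so IrpA is active.
With repressor IrpA bound, *vorS* is not transcribed.
So VorS is not produced.
Ni²⁺ is present, so NolX is inactive.
Glyoxylate is present, so KulB is active.
Cu²⁺ is present, so TemS is inactive.
With repressor KulB bound, *oxaL* is not transcribed.
So OxaL is not produced.
Required activator OxaL is absent, so *pexC* is not transcribed.
So PexC is not produced.
With no repressor bound, *kosS* is transcribed.
So KosS is produced and active.
With repressor KosS bound, *gixA* is not transcribed.

OFF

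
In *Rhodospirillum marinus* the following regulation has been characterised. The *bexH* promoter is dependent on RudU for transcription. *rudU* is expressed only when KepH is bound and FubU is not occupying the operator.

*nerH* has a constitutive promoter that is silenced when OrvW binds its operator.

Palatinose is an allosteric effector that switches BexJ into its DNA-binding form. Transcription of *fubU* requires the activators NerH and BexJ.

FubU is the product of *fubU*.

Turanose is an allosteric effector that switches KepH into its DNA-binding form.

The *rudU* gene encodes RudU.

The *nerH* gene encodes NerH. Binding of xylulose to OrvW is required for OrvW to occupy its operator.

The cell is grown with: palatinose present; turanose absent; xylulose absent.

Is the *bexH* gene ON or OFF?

OFF

Xylulose is absent, so OrvW is inactive.
With no repressor bound, *nerH* is transcribed.
So NerH is produced and active.
Palatinose is present, so BexJ is active.
No repressor is bound and NerH and BexJ are active, so *fubU* is transcribed.
So FubU is produced and active.
Turanose is absent, so KepH is inactive.
With repressor FubU bound, *rudU* is not transcribed.
So RudU is not produced.
Required activator RudU is absent, so *bexH* is not transcribed.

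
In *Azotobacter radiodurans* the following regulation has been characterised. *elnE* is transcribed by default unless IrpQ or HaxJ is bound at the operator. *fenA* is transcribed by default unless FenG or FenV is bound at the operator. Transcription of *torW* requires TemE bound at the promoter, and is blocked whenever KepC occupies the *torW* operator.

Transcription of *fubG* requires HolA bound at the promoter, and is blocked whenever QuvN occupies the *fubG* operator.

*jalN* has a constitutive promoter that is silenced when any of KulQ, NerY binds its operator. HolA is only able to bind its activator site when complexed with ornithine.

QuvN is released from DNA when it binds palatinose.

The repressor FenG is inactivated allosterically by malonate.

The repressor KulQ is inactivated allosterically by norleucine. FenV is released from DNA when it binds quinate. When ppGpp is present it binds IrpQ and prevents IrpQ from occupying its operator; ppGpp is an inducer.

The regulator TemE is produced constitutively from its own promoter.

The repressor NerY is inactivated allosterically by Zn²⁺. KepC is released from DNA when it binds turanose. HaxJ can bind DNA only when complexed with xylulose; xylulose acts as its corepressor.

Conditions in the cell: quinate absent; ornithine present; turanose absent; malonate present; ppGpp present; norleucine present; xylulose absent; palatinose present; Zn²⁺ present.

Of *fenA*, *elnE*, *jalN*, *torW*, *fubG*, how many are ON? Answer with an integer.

3

Malonate is present, so FenG is inactive.
Quinate is absent, so FenV is active.
With repressor FenV bound, *fenA* is not transcribed.
→ *fenA* is OFF.
ppGpp is present, so IrpQ is inactive.
Xylulose is absent, so HaxJ is inactive.
With no repressor bound, *elnE* is transcribed.
→ *elnE* is ON.
Norleucine is present, so KulQ is inactive.
Zn²⁺ is present, so NerY is inactive.
With no repressor bound, *jalN* is transcribed.
→ *jalN* is ON.
Turanose is absent, so KepC is active.
TemE is produced constitutively and is active.
With repressor KepC bound, *torW* is not transcribed.
→ *torW* is OFF.
Ornithine is present, so HolA is active.
Palatinose is present, so QuvN is inactive.
No repressor is bound and HolA is active, so *fubG* is transcribed.
→ *fubG* is ON.
3 of the 5 genes are transcribed.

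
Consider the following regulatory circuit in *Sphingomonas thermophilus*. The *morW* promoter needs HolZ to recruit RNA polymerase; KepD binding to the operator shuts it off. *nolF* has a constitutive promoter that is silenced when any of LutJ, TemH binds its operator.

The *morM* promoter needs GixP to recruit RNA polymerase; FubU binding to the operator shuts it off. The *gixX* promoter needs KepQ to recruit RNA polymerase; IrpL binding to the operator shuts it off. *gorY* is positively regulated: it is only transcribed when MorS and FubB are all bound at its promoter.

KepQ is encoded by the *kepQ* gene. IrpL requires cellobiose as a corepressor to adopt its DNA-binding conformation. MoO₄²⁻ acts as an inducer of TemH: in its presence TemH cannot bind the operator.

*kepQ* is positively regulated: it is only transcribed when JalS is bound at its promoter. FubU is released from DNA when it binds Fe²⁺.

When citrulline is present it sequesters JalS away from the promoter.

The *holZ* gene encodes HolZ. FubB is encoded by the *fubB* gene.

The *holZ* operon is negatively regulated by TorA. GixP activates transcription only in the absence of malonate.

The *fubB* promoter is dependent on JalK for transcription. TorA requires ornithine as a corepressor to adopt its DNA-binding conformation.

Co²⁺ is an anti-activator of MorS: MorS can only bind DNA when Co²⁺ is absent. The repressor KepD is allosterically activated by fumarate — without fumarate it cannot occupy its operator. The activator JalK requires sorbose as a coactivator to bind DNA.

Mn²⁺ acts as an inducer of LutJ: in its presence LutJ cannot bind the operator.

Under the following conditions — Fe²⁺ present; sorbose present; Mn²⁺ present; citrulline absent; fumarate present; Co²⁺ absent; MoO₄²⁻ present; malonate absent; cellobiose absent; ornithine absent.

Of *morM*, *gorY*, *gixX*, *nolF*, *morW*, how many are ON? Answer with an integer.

4

Malonate is absent, so GixP is active.
Fe²⁺ is present, so FubU is inactive.
No repressor is bound and GixP is active, so *morM* is transcribed.
→ *morM* is ON.
Co²⁺ is absent, so MorS is active.
Sorbose is present, so JalK is active.
No repressor is bound and JalK is active, so *fubB* is transcribed.
So FubB is produced and active.
No repressor is bound and MorS and FubB are active, so *gorY* is transcribed.
→ *gorY* is ON.
Citrulline is absent, so JalS is active.
No repressor is bound and JalS is active, so *kepQ* is transcribed.
So KepQ is produced and active.
Cellobiose is absent, so IrpL is inactive.
No repressor is bound and KepQ is active, so *gixX* is transcribed.
→ *gixX* is ON.
Mn²⁺ is present, so LutJ is inactive.
MoO₄²⁻ is present, so TemH is inactive.
With no repressor bound, *nolF* is transcribed.
→ *nolF* is ON.
Ornithine is absent, so TorA is inactive.
With no repressor bound, *holZ* is transcribed.
So HolZ is produced and active.
Fumarate is present, so KepD is active.
With repressor KepD bound, *morW* is not transcribed.
→ *morW* is OFF.
4 of the 5 genes are transcribed.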